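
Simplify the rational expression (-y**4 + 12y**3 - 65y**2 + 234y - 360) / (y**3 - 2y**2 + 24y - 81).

Euclidean algorithm in ℚ[y]:
  -y**4 + 12y**3 - 65y**2 + 234y - 360 = (-y + 10)(y**3 - 2y**2 + 24y - 81) + (-21y**2 - 87y + 450)
  y**3 - 2y**2 + 24y - 81 = (-(1/21)y + 43/147)(-21y**2 - 87y + 450) + ((3473/49)y - 10419/49)
  -21y**2 - 87y + 450 = (-(1029/3473)y - 7350/3473)((3473/49)y - 10419/49) + (0)
Last nonzero remainder: (3473/49)y - 10419/49. Dividing through by 3473/49 gives the monic gcd y - 3.
Cancel y - 3 from numerator and denominator to get the reduced form.

(-y**3 + 9y**2 - 38y + 120)/(y**2 + y + 27)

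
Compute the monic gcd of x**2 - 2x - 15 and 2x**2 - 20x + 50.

x - 5

Euclidean algorithm in ℚ[x]:
  x**2 - 2x - 15 = (1/2)(2x**2 - 20x + 50) + (8x - 40)
  2x**2 - 20x + 50 = ((1/4)x - 5/4)(8x - 40) + (0)
Last nonzero remainder: 8x - 40. Dividing through by 8 gives the monic gcd x - 5.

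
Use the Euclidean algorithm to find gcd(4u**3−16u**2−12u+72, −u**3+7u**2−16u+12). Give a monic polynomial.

u−3

By polynomial division,
  4u**3−16u**2−12u+72 = (−4)(−u**3+7u**2−16u+12) + (12u**2−76u+120)
  −u**3+7u**2−16u+12 = (−(1/12)u+1/18)(12u**2−76u+120) + (−(16/9)u+16/3)
  12u**2−76u+120 = (−(27/4)u+45/2)(−(16/9)u+16/3) + (0)
Last nonzero remainder: −(16/9)u+16/3. Dividing through by −16/9 gives the monic gcd u−3.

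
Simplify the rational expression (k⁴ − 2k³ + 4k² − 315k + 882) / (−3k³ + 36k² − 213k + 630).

(−k³ − 4k² − 28k + 147)/(3k² − 18k + 105)

By polynomial division,
  k⁴ − 2k³ + 4k² − 315k + 882 = (−(1/3)k − 10/3)(−3k³ + 36k² − 213k + 630) + (53k² − 815k + 2982)
  −3k³ + 36k² − 213k + 630 = (−(3/53)k − 537/2809)(53k² − 815k + 2982) + (−(561834/2809)k + 3371004/2809)
  53k² − 815k + 2982 = (−(148877/561834)k + 199439/80262)(−(561834/2809)k + 3371004/2809) + (0)
Last nonzero remainder: −(561834/2809)k + 3371004/2809. Dividing through by −561834/2809 gives the monic gcd k − 6.
Cancel k − 6 from numerator and denominator to get the reduced form.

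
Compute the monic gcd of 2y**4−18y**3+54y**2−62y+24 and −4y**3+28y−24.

y−1

Repeated division with remainder:
  2y**4−18y**3+54y**2−62y+24 = (−(1/2)y+9/2)(−4y**3+28y−24) + (68y**2−200y+132)
  −4y**3+28y−24 = (−(1/17)y−50/289)(68y**2−200y+132) + ((336/289)y−336/289)
  68y**2−200y+132 = ((4913/84)y−3179/28)((336/289)y−336/289) + (0)
Last nonzero remainder: (336/289)y−336/289. Dividing through by 336/289 gives the monic gcd y−1.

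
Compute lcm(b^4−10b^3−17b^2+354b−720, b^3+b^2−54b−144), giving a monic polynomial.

Euclidean algorithm in ℚ[b]:
  b^4−10b^3−17b^2+354b−720 = (b−11)(b^3+b^2−54b−144) + (48b^2−96b−2304)
  b^3+b^2−54b−144 = ((1/48)b+1/16)(48b^2−96b−2304) + (0)
Last nonzero remainder: 48b^2−96b−2304. Dividing through by 48 gives the monic gcd b^2−2b−48.
Then lcm(f, g) = f·g / gcd(f, g); expanding and making the result monic gives the answer.

b^5−7b^4−47b^3+303b^2+342b−2160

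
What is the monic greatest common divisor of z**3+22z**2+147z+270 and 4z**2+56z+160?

Euclidean algorithm in ℚ[z]:
  z**3+22z**2+147z+270 = ((1/4)z+2)(4z**2+56z+160) + (-5z-50)
  4z**2+56z+160 = (-(4/5)z-16/5)(-5z-50) + (0)
Last nonzero remainder: -5z-50. Dividing through by -5 gives the monic gcd z+10.

z+10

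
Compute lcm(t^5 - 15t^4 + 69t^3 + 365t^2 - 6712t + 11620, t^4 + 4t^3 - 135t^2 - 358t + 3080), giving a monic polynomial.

t^7 - 8t^6 - 80t^5 + 1508t^4 - 7193t^3 - 51424t^2 + 376668t - 511280

Euclidean algorithm in ℚ[t]:
  t^5 - 15t^4 + 69t^3 + 365t^2 - 6712t + 11620 = (t - 19)(t^4 + 4t^3 - 135t^2 - 358t + 3080) + (280t^3 - 1842t^2 - 16594t + 70140)
  t^4 + 4t^3 - 135t^2 - 358t + 3080 = ((1/280)t + 1481/39200)(280t^3 - 1842t^2 - 16594t + 70140) + (-(120419/19600)t^2 + (361257/19600)t + 120419/280)
  280t^3 - 1842t^2 - 16594t + 70140 = (-(5488000/120419)t + 19639200/120419)(-(120419/19600)t^2 + (361257/19600)t + 120419/280) + (0)
Last nonzero remainder: -(120419/19600)t^2 + (361257/19600)t + 120419/280. Dividing through by -120419/19600 gives the monic gcd t^2 - 3t - 70.
Then lcm(f, g) = f·g / gcd(f, g); expanding and making the result monic gives the answer.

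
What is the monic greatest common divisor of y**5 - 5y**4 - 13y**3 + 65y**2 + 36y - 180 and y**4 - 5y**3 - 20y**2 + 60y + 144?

Euclidean algorithm in ℚ[y]:
  y**5 - 5y**4 - 13y**3 + 65y**2 + 36y - 180 = (y)(y**4 - 5y**3 - 20y**2 + 60y + 144) + (7y**3 + 5y**2 - 108y - 180)
  y**4 - 5y**3 - 20y**2 + 60y + 144 = ((1/7)y - 40/49)(7y**3 + 5y**2 - 108y - 180) + (-(24/49)y**2 - (120/49)y - 144/49)
  7y**3 + 5y**2 - 108y - 180 = (-(343/24)y + 245/4)(-(24/49)y**2 - (120/49)y - 144/49) + (0)
Last nonzero remainder: -(24/49)y**2 - (120/49)y - 144/49. Dividing through by -24/49 gives the monic gcd y**2 + 5y + 6.

y**2 + 5y + 6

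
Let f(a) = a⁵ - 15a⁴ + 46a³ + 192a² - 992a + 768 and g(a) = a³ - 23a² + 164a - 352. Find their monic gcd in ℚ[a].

a² - 12a + 32

By polynomial division,
  a⁵ - 15a⁴ + 46a³ + 192a² - 992a + 768 = (a² + 8a + 66)(a³ - 23a² + 164a - 352) + (750a² - 9000a + 24000)
  a³ - 23a² + 164a - 352 = ((1/750)a - 11/750)(750a² - 9000a + 24000) + (0)
Last nonzero remainder: 750a² - 9000a + 24000. Dividing through by 750 gives the monic gcd a² - 12a + 32.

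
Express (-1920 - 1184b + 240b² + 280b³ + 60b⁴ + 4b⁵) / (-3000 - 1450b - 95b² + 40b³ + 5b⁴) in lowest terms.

(-96 - 16b + 24b² + 4b³)/(-150 - 5b + 5b²)

Euclidean algorithm in ℚ[b]:
  4b⁵ + 60b⁴ + 280b³ + 240b² - 1184b - 1920 = ((4/5)b + 28/5)(5b⁴ + 40b³ - 95b² - 1450b - 3000) + (132b³ + 1932b² + 9336b + 14880)
  5b⁴ + 40b³ - 95b² - 1450b - 3000 = ((5/132)b - 365/1452)(132b³ + 1932b² + 9336b + 14880) + ((4480/121)b² + (40320/121)b + 89600/121)
  132b³ + 1932b² + 9336b + 14880 = ((3993/1120)b + 11253/560)((4480/121)b² + (40320/121)b + 89600/121) + (0)
Last nonzero remainder: (4480/121)b² + (40320/121)b + 89600/121. Dividing through by 4480/121 gives the monic gcd b² + 9b + 20.
Cancel b² + 9b + 20 from numerator and denominator to get the reduced form.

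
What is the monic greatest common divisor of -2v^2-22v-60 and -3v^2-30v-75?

Euclidean algorithm in ℚ[v]:
  -2v^2-22v-60 = (2/3)(-3v^2-30v-75) + (-2v-10)
  -3v^2-30v-75 = ((3/2)v+15/2)(-2v-10) + (0)
Last nonzero remainder: -2v-10. Dividing through by -2 gives the monic gcd v+5.

v+5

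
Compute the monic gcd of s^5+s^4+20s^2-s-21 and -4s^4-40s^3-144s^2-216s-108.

Repeated division with remainder:
  s^5+s^4+20s^2-s-21 = (-(1/4)s+9/4)(-4s^4-40s^3-144s^2-216s-108) + (54s^3+290s^2+458s+222)
  -4s^4-40s^3-144s^2-216s-108 = (-(2/27)s-250/729)(54s^3+290s^2+458s+222) + (-(7744/729)s^2-(30976/729)s-7744/243)
  54s^3+290s^2+458s+222 = (-(19683/3872)s-26973/3872)(-(7744/729)s^2-(30976/729)s-7744/243) + (0)
Last nonzero remainder: -(7744/729)s^2-(30976/729)s-7744/243. Dividing through by -7744/729 gives the monic gcd s^2+4s+3.

s^2+4s+3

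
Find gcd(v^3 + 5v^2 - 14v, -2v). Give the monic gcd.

Euclidean algorithm in ℚ[v]:
  v^3 + 5v^2 - 14v = (-(1/2)v^2 - (5/2)v + 7)(-2v) + (0)
Last nonzero remainder: -2v. Dividing through by -2 gives the monic gcd v.

v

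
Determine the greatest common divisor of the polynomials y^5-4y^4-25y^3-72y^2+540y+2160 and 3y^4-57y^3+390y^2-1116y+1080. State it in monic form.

y^2-12y+36

Euclidean algorithm in ℚ[y]:
  y^5-4y^4-25y^3-72y^2+540y+2160 = ((1/3)y+5)(3y^4-57y^3+390y^2-1116y+1080) + (130y^3-1650y^2+5760y-3240)
  3y^4-57y^3+390y^2-1116y+1080 = ((3/130)y-123/845)(130y^3-1650y^2+5760y-3240) + ((2856/169)y^2-(34272/169)y+102816/169)
  130y^3-1650y^2+5760y-3240 = ((10985/1428)y-2535/476)((2856/169)y^2-(34272/169)y+102816/169) + (0)
Last nonzero remainder: (2856/169)y^2-(34272/169)y+102816/169. Dividing through by 2856/169 gives the monic gcd y^2-12y+36.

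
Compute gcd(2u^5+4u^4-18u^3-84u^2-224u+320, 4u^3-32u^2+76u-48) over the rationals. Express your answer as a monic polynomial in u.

u^2-5u+4

Euclidean algorithm in ℚ[u]:
  2u^5+4u^4-18u^3-84u^2-224u+320 = ((1/2)u^2+5u+26)(4u^3-32u^2+76u-48) + (392u^2-1960u+1568)
  4u^3-32u^2+76u-48 = ((1/98)u-3/98)(392u^2-1960u+1568) + (0)
Last nonzero remainder: 392u^2-1960u+1568. Dividing through by 392 gives the monic gcd u^2-5u+4.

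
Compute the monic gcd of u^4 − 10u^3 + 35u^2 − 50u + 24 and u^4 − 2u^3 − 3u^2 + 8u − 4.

u^2 − 3u + 2

Apply the Euclidean algorithm:
  u^4 − 10u^3 + 35u^2 − 50u + 24 = (u^4 − 2u^3 − 3u^2 + 8u − 4) + (−8u^3 + 38u^2 − 58u + 28)
  u^4 − 2u^3 − 3u^2 + 8u − 4 = (−(1/8)u − 11/32)(−8u^3 + 38u^2 − 58u + 28) + ((45/16)u^2 − (135/16)u + 45/8)
  −8u^3 + 38u^2 − 58u + 28 = (−(128/45)u + 224/45)((45/16)u^2 − (135/16)u + 45/8) + (0)
Last nonzero remainder: (45/16)u^2 − (135/16)u + 45/8. Dividing through by 45/16 gives the monic gcd u^2 − 3u + 2.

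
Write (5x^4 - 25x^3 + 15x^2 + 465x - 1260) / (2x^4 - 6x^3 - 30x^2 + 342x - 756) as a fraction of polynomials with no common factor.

Euclidean algorithm in ℚ[x]:
  5x^4 - 25x^3 + 15x^2 + 465x - 1260 = (5/2)(2x^4 - 6x^3 - 30x^2 + 342x - 756) + (-10x^3 + 90x^2 - 390x + 630)
  2x^4 - 6x^3 - 30x^2 + 342x - 756 = (-(1/5)x - 6/5)(-10x^3 + 90x^2 - 390x + 630) + (0)
Last nonzero remainder: -10x^3 + 90x^2 - 390x + 630. Dividing through by -10 gives the monic gcd x^3 - 9x^2 + 39x - 63.
Cancel x^3 - 9x^2 + 39x - 63 from numerator and denominator to get the reduced form.

(5x + 20)/(2x + 12)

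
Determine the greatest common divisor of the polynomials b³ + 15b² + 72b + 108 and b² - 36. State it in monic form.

b + 6

Euclidean algorithm in ℚ[b]:
  b³ + 15b² + 72b + 108 = (b + 15)(b² - 36) + (108b + 648)
  b² - 36 = ((1/108)b - 1/18)(108b + 648) + (0)
Last nonzero remainder: 108b + 648. Dividing through by 108 gives the monic gcd b + 6.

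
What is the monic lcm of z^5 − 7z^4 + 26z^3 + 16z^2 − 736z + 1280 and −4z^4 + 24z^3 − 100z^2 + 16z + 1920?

Repeated division with remainder:
  z^5 − 7z^4 + 26z^3 + 16z^2 − 736z + 1280 = (−(1/4)z + 1/4)(−4z^4 + 24z^3 − 100z^2 + 16z + 1920) + (−5z^3 + 45z^2 − 260z + 800)
  −4z^4 + 24z^3 − 100z^2 + 16z + 1920 = ((4/5)z + 12/5)(−5z^3 + 45z^2 − 260z + 800) + (0)
Last nonzero remainder: −5z^3 + 45z^2 − 260z + 800. Dividing through by −5 gives the monic gcd z^3 − 9z^2 + 52z − 160.
Then lcm(f, g) = f·g / gcd(f, g); expanding and making the result monic gives the answer.

z^6 − 4z^5 + 5z^4 + 94z^3 − 688z^2 − 928z + 3840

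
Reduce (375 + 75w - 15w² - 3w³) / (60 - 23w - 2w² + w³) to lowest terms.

Apply the Euclidean algorithm:
  -3w³ - 15w² + 75w + 375 = (-3)(w³ - 2w² - 23w + 60) + (-21w² + 6w + 555)
  w³ - 2w² - 23w + 60 = (-(1/21)w + 4/49)(-21w² + 6w + 555) + ((144/49)w + 720/49)
  -21w² + 6w + 555 = (-(343/48)w + 1813/48)((144/49)w + 720/49) + (0)
Last nonzero remainder: (144/49)w + 720/49. Dividing through by 144/49 gives the monic gcd w + 5.
Cancel w + 5 from numerator and denominator to get the reduced form.

(75 - 3w²)/(12 - 7w + w²)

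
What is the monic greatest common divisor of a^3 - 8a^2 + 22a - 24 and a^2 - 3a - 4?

a - 4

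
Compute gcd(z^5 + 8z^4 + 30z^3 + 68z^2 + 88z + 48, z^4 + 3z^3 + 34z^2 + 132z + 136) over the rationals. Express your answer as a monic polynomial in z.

By polynomial division,
  z^5 + 8z^4 + 30z^3 + 68z^2 + 88z + 48 = (z + 5)(z^4 + 3z^3 + 34z^2 + 132z + 136) + (-19z^3 - 234z^2 - 708z - 632)
  z^4 + 3z^3 + 34z^2 + 132z + 136 = (-(1/19)z + 177/361)(-19z^3 - 234z^2 - 708z - 632) + ((40240/361)z^2 + (160960/361)z + 160960/361)
  -19z^3 - 234z^2 - 708z - 632 = (-(6859/40240)z - 28519/20120)((40240/361)z^2 + (160960/361)z + 160960/361) + (0)
Last nonzero remainder: (40240/361)z^2 + (160960/361)z + 160960/361. Dividing through by 40240/361 gives the monic gcd z^2 + 4z + 4.

z^2 + 4z + 4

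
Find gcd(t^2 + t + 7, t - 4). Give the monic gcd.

1

Apply the Euclidean algorithm:
  t^2 + t + 7 = (t + 5)(t - 4) + (27)
  t - 4 = ((1/27)t - 4/27)(27) + (0)
The last nonzero remainder is the constant 27, so the polynomials are coprime and gcd = 1.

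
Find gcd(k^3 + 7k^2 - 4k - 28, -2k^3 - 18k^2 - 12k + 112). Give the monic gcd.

Euclidean algorithm in ℚ[k]:
  k^3 + 7k^2 - 4k - 28 = (-1/2)(-2k^3 - 18k^2 - 12k + 112) + (-2k^2 - 10k + 28)
  -2k^3 - 18k^2 - 12k + 112 = (k + 4)(-2k^2 - 10k + 28) + (0)
Last nonzero remainder: -2k^2 - 10k + 28. Dividing through by -2 gives the monic gcd k^2 + 5k - 14.

k^2 + 5k - 14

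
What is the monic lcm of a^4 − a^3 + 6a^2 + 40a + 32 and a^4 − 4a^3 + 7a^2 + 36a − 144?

Euclidean algorithm in ℚ[a]:
  a^4 − a^3 + 6a^2 + 40a + 32 = (a^4 − 4a^3 + 7a^2 + 36a − 144) + (3a^3 − a^2 + 4a + 176)
  a^4 − 4a^3 + 7a^2 + 36a − 144 = ((1/3)a − 11/9)(3a^3 − a^2 + 4a + 176) + ((40/9)a^2 − (160/9)a + 640/9)
  3a^3 − a^2 + 4a + 176 = ((27/40)a + 99/40)((40/9)a^2 − (160/9)a + 640/9) + (0)
Last nonzero remainder: (40/9)a^2 − (160/9)a + 640/9. Dividing through by 40/9 gives the monic gcd a^2 − 4a + 16.
Then lcm(f, g) = f·g / gcd(f, g); expanding and making the result monic gives the answer.

a^6 − a^5 − 3a^4 + 49a^3 − 22a^2 − 360a − 288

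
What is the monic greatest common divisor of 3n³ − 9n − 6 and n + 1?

n + 1

Apply the Euclidean algorithm:
  3n³ − 9n − 6 = (3n² − 3n − 6)(n + 1) + (0)
The last nonzero remainder n + 1 is already monic.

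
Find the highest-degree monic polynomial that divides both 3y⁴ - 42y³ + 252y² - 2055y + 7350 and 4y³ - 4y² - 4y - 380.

y - 5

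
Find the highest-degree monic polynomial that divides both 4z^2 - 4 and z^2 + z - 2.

z - 1

Apply the Euclidean algorithm:
  4z^2 - 4 = (4)(z^2 + z - 2) + (-4z + 4)
  z^2 + z - 2 = (-(1/4)z - 1/2)(-4z + 4) + (0)
Last nonzero remainder: -4z + 4. Dividing through by -4 gives the monic gcd z - 1.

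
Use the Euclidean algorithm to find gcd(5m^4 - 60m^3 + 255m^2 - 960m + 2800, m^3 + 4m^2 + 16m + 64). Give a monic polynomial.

By polynomial division,
  5m^4 - 60m^3 + 255m^2 - 960m + 2800 = (5m - 80)(m^3 + 4m^2 + 16m + 64) + (495m^2 + 7920)
  m^3 + 4m^2 + 16m + 64 = ((1/495)m + 4/495)(495m^2 + 7920) + (0)
Last nonzero remainder: 495m^2 + 7920. Dividing through by 495 gives the monic gcd m^2 + 16.

m^2 + 16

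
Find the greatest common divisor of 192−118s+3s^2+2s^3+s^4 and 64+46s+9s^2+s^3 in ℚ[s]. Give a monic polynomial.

By polynomial division,
  s^4+2s^3+3s^2−118s+192 = (s−7)(s^3+9s^2+46s+64) + (20s^2+140s+640)
  s^3+9s^2+46s+64 = ((1/20)s+1/10)(20s^2+140s+640) + (0)
Last nonzero remainder: 20s^2+140s+640. Dividing through by 20 gives the monic gcd s^2+7s+32.

32+7s+s^2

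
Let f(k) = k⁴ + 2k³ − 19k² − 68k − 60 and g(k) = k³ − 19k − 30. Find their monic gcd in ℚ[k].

k³ − 19k − 30

Repeated division with remainder:
  k⁴ + 2k³ − 19k² − 68k − 60 = (k + 2)(k³ − 19k − 30) + (0)
The last nonzero remainder k³ − 19k − 30 is already monic.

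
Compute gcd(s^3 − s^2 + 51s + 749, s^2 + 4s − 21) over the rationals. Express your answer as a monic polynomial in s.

s + 7

Repeated division with remainder:
  s^3 − s^2 + 51s + 749 = (s − 5)(s^2 + 4s − 21) + (92s + 644)
  s^2 + 4s − 21 = ((1/92)s − 3/92)(92s + 644) + (0)
Last nonzero remainder: 92s + 644. Dividing through by 92 gives the monic gcd s + 7.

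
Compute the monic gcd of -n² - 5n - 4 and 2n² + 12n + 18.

1

By polynomial division,
  -n² - 5n - 4 = (-1/2)(2n² + 12n + 18) + (n + 5)
  2n² + 12n + 18 = (2n + 2)(n + 5) + (8)
  n + 5 = ((1/8)n + 5/8)(8) + (0)
The last nonzero remainder is the constant 8, so the polynomials are coprime and gcd = 1.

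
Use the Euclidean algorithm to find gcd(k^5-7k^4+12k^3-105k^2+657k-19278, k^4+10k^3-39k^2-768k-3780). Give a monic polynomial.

Repeated division with remainder:
  k^5-7k^4+12k^3-105k^2+657k-19278 = (k-17)(k^4+10k^3-39k^2-768k-3780) + (221k^3-8619k-83538)
  k^4+10k^3-39k^2-768k-3780 = ((1/221)k+10/221)(221k^3-8619k-83538) + (0)
Last nonzero remainder: 221k^3-8619k-83538. Dividing through by 221 gives the monic gcd k^3-39k-378.

k^3-39k-378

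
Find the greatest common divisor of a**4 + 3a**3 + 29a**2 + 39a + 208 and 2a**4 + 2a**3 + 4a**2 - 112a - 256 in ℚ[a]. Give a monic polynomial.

By polynomial division,
  a**4 + 3a**3 + 29a**2 + 39a + 208 = (1/2)(2a**4 + 2a**3 + 4a**2 - 112a - 256) + (2a**3 + 27a**2 + 95a + 336)
  2a**4 + 2a**3 + 4a**2 - 112a - 256 = (a - 25/2)(2a**3 + 27a**2 + 95a + 336) + ((493/2)a**2 + (1479/2)a + 3944)
  2a**3 + 27a**2 + 95a + 336 = ((4/493)a + 42/493)((493/2)a**2 + (1479/2)a + 3944) + (0)
Last nonzero remainder: (493/2)a**2 + (1479/2)a + 3944. Dividing through by 493/2 gives the monic gcd a**2 + 3a + 16.

a**2 + 3a + 16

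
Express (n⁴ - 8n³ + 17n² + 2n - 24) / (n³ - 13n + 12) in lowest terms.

(n³ - 5n² + 2n + 8)/(n² + 3n - 4)

By polynomial division,
  n⁴ - 8n³ + 17n² + 2n - 24 = (n - 8)(n³ - 13n + 12) + (30n² - 114n + 72)
  n³ - 13n + 12 = ((1/30)n + 19/150)(30n² - 114n + 72) + (-(24/25)n + 72/25)
  30n² - 114n + 72 = (-(125/4)n + 25)(-(24/25)n + 72/25) + (0)
Last nonzero remainder: -(24/25)n + 72/25. Dividing through by -24/25 gives the monic gcd n - 3.
Cancel n - 3 from numerator and denominator to get the reduced form.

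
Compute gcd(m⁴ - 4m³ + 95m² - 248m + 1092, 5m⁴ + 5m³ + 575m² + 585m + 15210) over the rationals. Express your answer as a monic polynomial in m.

m² - m + 78

By polynomial division,
  m⁴ - 4m³ + 95m² - 248m + 1092 = (1/5)(5m⁴ + 5m³ + 575m² + 585m + 15210) + (-5m³ - 20m² - 365m - 1950)
  5m⁴ + 5m³ + 575m² + 585m + 15210 = (-m + 3)(-5m³ - 20m² - 365m - 1950) + (270m² - 270m + 21060)
  -5m³ - 20m² - 365m - 1950 = (-(1/54)m - 5/54)(270m² - 270m + 21060) + (0)
Last nonzero remainder: 270m² - 270m + 21060. Dividing through by 270 gives the monic gcd m² - m + 78.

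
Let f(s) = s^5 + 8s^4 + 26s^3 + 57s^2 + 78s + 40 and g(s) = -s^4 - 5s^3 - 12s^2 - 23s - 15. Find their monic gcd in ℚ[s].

Repeated division with remainder:
  s^5 + 8s^4 + 26s^3 + 57s^2 + 78s + 40 = (-s - 3)(-s^4 - 5s^3 - 12s^2 - 23s - 15) + (-s^3 - 2s^2 - 6s - 5)
  -s^4 - 5s^3 - 12s^2 - 23s - 15 = (s + 3)(-s^3 - 2s^2 - 6s - 5) + (0)
Last nonzero remainder: -s^3 - 2s^2 - 6s - 5. Dividing through by -1 gives the monic gcd s^3 + 2s^2 + 6s + 5.

s^3 + 2s^2 + 6s + 5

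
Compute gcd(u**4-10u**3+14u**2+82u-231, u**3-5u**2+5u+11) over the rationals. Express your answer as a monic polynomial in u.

u**2-6u+11

By polynomial division,
  u**4-10u**3+14u**2+82u-231 = (u-5)(u**3-5u**2+5u+11) + (-16u**2+96u-176)
  u**3-5u**2+5u+11 = (-(1/16)u-1/16)(-16u**2+96u-176) + (0)
Last nonzero remainder: -16u**2+96u-176. Dividing through by -16 gives the monic gcd u**2-6u+11.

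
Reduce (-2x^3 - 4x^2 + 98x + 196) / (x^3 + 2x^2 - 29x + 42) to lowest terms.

Apply the Euclidean algorithm:
  -2x^3 - 4x^2 + 98x + 196 = (-2)(x^3 + 2x^2 - 29x + 42) + (40x + 280)
  x^3 + 2x^2 - 29x + 42 = ((1/40)x^2 - (1/8)x + 3/20)(40x + 280) + (0)
Last nonzero remainder: 40x + 280. Dividing through by 40 gives the monic gcd x + 7.
Cancel x + 7 from numerator and denominator to get the reduced form.

(-2x^2 + 10x + 28)/(x^2 - 5x + 6)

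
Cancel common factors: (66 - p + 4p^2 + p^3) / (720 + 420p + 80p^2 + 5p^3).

(11 - 2p + p^2)/(120 + 50p + 5p^2)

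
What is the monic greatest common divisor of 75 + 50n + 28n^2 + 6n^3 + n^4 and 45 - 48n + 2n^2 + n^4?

15 + 4n + n^2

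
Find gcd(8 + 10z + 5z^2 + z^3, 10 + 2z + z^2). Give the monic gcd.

By polynomial division,
  z^3 + 5z^2 + 10z + 8 = (z + 3)(z^2 + 2z + 10) + (-6z - 22)
  z^2 + 2z + 10 = (-(1/6)z + 5/18)(-6z - 22) + (145/9)
  -6z - 22 = (-(54/145)z - 198/145)(145/9) + (0)
The last nonzero remainder is the constant 145/9, so the polynomials are coprime and gcd = 1.

1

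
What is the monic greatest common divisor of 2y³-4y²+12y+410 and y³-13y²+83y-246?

y²-7y+41

Apply the Euclidean algorithm:
  2y³-4y²+12y+410 = (2)(y³-13y²+83y-246) + (22y²-154y+902)
  y³-13y²+83y-246 = ((1/22)y-3/11)(22y²-154y+902) + (0)
Last nonzero remainder: 22y²-154y+902. Dividing through by 22 gives the monic gcd y²-7y+41.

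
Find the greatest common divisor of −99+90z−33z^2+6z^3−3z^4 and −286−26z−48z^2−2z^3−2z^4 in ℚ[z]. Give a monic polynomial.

11+z+z^2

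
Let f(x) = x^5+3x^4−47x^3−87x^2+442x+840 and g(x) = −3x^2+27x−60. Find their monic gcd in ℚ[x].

Euclidean algorithm in ℚ[x]:
  x^5+3x^4−47x^3−87x^2+442x+840 = (−(1/3)x^3−4x^2−(41/3)x−14)(−3x^2+27x−60) + (0)
Last nonzero remainder: −3x^2+27x−60. Dividing through by −3 gives the monic gcd x^2−9x+20.

x^2−9x+20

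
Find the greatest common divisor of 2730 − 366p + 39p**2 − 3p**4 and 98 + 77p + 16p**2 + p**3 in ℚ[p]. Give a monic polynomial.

7 + p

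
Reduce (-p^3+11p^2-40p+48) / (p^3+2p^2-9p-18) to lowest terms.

By polynomial division,
  -p^3+11p^2-40p+48 = (-1)(p^3+2p^2-9p-18) + (13p^2-49p+30)
  p^3+2p^2-9p-18 = ((1/13)p+75/169)(13p^2-49p+30) + ((1764/169)p-5292/169)
  13p^2-49p+30 = ((2197/1764)p-845/882)((1764/169)p-5292/169) + (0)
Last nonzero remainder: (1764/169)p-5292/169. Dividing through by 1764/169 gives the monic gcd p-3.
Cancel p-3 from numerator and denominator to get the reduced form.

(-p^2+8p-16)/(p^2+5p+6)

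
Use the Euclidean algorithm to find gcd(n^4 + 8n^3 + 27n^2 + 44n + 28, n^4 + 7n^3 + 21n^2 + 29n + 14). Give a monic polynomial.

By polynomial division,
  n^4 + 8n^3 + 27n^2 + 44n + 28 = (n^4 + 7n^3 + 21n^2 + 29n + 14) + (n^3 + 6n^2 + 15n + 14)
  n^4 + 7n^3 + 21n^2 + 29n + 14 = (n + 1)(n^3 + 6n^2 + 15n + 14) + (0)
The last nonzero remainder n^3 + 6n^2 + 15n + 14 is already monic.

n^3 + 6n^2 + 15n + 14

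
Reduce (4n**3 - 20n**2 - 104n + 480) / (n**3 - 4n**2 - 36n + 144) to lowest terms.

(4n + 20)/(n + 6)

Apply the Euclidean algorithm:
  4n**3 - 20n**2 - 104n + 480 = (4)(n**3 - 4n**2 - 36n + 144) + (-4n**2 + 40n - 96)
  n**3 - 4n**2 - 36n + 144 = (-(1/4)n - 3/2)(-4n**2 + 40n - 96) + (0)
Last nonzero remainder: -4n**2 + 40n - 96. Dividing through by -4 gives the monic gcd n**2 - 10n + 24.
Cancel n**2 - 10n + 24 from numerator and denominator to get the reduced form.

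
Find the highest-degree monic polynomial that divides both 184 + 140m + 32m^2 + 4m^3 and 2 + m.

By polynomial division,
  4m^3 + 32m^2 + 140m + 184 = (4m^2 + 24m + 92)(m + 2) + (0)
The last nonzero remainder m + 2 is already monic.

2 + m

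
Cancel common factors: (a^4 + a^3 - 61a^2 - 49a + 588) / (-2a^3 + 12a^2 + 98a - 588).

Apply the Euclidean algorithm:
  a^4 + a^3 - 61a^2 - 49a + 588 = (-(1/2)a - 7/2)(-2a^3 + 12a^2 + 98a - 588) + (30a^2 - 1470)
  -2a^3 + 12a^2 + 98a - 588 = (-(1/15)a + 2/5)(30a^2 - 1470) + (0)
Last nonzero remainder: 30a^2 - 1470. Dividing through by 30 gives the monic gcd a^2 - 49.
Cancel a^2 - 49 from numerator and denominator to get the reduced form.

(-a^2 - a + 12)/(2a - 12)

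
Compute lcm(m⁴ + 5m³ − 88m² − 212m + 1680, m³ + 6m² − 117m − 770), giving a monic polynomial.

m⁶ + m⁵ − 185m⁴ − 245m³ + 9304m² + 9604m − 129360

By polynomial division,
  m⁴ + 5m³ − 88m² − 212m + 1680 = (m − 1)(m³ + 6m² − 117m − 770) + (35m² + 441m + 910)
  m³ + 6m² − 117m − 770 = ((1/35)m − 33/175)(35m² + 441m + 910) + (−(1496/25)m − 2992/5)
  35m² + 441m + 910 = (−(875/1496)m − 2275/1496)(−(1496/25)m − 2992/5) + (0)
Last nonzero remainder: −(1496/25)m − 2992/5. Dividing through by −1496/25 gives the monic gcd m + 10.
Then lcm(f, g) = f·g / gcd(f, g); expanding and making the result monic gives the answer.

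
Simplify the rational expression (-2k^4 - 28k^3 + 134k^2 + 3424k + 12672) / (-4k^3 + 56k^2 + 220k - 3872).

By polynomial division,
  -2k^4 - 28k^3 + 134k^2 + 3424k + 12672 = ((1/2)k + 14)(-4k^3 + 56k^2 + 220k - 3872) + (-760k^2 + 2280k + 66880)
  -4k^3 + 56k^2 + 220k - 3872 = ((1/190)k - 11/190)(-760k^2 + 2280k + 66880) + (0)
Last nonzero remainder: -760k^2 + 2280k + 66880. Dividing through by -760 gives the monic gcd k^2 - 3k - 88.
Cancel k^2 - 3k - 88 from numerator and denominator to get the reduced form.

(k^2 + 17k + 72)/(2k - 22)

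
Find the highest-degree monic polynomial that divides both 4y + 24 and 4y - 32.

1

Euclidean algorithm in ℚ[y]:
  4y + 24 = (4y - 32) + (56)
  4y - 32 = ((1/14)y - 4/7)(56) + (0)
The last nonzero remainder is the constant 56, so the polynomials are coprime and gcd = 1.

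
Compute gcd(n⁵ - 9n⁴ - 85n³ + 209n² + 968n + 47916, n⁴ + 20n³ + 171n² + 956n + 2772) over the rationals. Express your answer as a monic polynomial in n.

Apply the Euclidean algorithm:
  n⁵ - 9n⁴ - 85n³ + 209n² + 968n + 47916 = (n - 29)(n⁴ + 20n³ + 171n² + 956n + 2772) + (324n³ + 4212n² + 25920n + 128304)
  n⁴ + 20n³ + 171n² + 956n + 2772 = ((1/324)n + 7/324)(324n³ + 4212n² + 25920n + 128304) + (0)
Last nonzero remainder: 324n³ + 4212n² + 25920n + 128304. Dividing through by 324 gives the monic gcd n³ + 13n² + 80n + 396.

n³ + 13n² + 80n + 396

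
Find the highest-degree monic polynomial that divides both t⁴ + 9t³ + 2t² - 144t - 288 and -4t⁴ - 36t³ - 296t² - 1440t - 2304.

Euclidean algorithm in ℚ[t]:
  t⁴ + 9t³ + 2t² - 144t - 288 = (-1/4)(-4t⁴ - 36t³ - 296t² - 1440t - 2304) + (-72t² - 504t - 864)
  -4t⁴ - 36t³ - 296t² - 1440t - 2304 = ((1/18)t² + (1/9)t + 8/3)(-72t² - 504t - 864) + (0)
Last nonzero remainder: -72t² - 504t - 864. Dividing through by -72 gives the monic gcd t² + 7t + 12.

t² + 7t + 12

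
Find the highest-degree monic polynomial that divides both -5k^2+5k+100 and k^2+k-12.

k+4

By polynomial division,
  -5k^2+5k+100 = (-5)(k^2+k-12) + (10k+40)
  k^2+k-12 = ((1/10)k-3/10)(10k+40) + (0)
Last nonzero remainder: 10k+40. Dividing through by 10 gives the monic gcd k+4.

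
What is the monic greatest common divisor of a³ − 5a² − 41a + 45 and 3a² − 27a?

a − 9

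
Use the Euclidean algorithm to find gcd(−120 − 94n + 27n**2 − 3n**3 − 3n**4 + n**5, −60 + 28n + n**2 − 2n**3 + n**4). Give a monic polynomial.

30 + n + n**3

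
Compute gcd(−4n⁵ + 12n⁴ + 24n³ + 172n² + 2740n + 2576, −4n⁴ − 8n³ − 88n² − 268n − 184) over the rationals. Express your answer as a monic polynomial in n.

Apply the Euclidean algorithm:
  −4n⁵ + 12n⁴ + 24n³ + 172n² + 2740n + 2576 = (n − 5)(−4n⁴ − 8n³ − 88n² − 268n − 184) + (72n³ + 1584n + 1656)
  −4n⁴ − 8n³ − 88n² − 268n − 184 = (−(1/18)n − 1/9)(72n³ + 1584n + 1656) + (0)
Last nonzero remainder: 72n³ + 1584n + 1656. Dividing through by 72 gives the monic gcd n³ + 22n + 23.

n³ + 22n + 23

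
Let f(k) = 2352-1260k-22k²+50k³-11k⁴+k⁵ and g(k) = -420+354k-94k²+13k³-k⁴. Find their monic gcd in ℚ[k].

By polynomial division,
  k⁵-11k⁴+50k³-22k²-1260k+2352 = (-k-2)(-k⁴+13k³-94k²+354k-420) + (-18k³+144k²-972k+1512)
  -k⁴+13k³-94k²+354k-420 = ((1/18)k-5/18)(-18k³+144k²-972k+1512) + (0)
Last nonzero remainder: -18k³+144k²-972k+1512. Dividing through by -18 gives the monic gcd k³-8k²+54k-84.

-84+54k-8k²+k³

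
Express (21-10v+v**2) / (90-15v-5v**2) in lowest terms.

(7-v)/(30+5v)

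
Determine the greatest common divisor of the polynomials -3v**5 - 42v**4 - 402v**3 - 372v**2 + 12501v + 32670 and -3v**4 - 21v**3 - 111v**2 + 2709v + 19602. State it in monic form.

v**3 + 16v**2 + 181v + 726

Euclidean algorithm in ℚ[v]:
  -3v**5 - 42v**4 - 402v**3 - 372v**2 + 12501v + 32670 = (v + 7)(-3v**4 - 21v**3 - 111v**2 + 2709v + 19602) + (-144v**3 - 2304v**2 - 26064v - 104544)
  -3v**4 - 21v**3 - 111v**2 + 2709v + 19602 = ((1/48)v - 3/16)(-144v**3 - 2304v**2 - 26064v - 104544) + (0)
Last nonzero remainder: -144v**3 - 2304v**2 - 26064v - 104544. Dividing through by -144 gives the monic gcd v**3 + 16v**2 + 181v + 726.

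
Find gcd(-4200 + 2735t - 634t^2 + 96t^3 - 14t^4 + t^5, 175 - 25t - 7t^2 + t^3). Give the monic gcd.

35 - 12t + t^2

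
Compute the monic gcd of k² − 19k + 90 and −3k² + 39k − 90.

Repeated division with remainder:
  k² − 19k + 90 = (−1/3)(−3k² + 39k − 90) + (−6k + 60)
  −3k² + 39k − 90 = ((1/2)k − 3/2)(−6k + 60) + (0)
Last nonzero remainder: −6k + 60. Dividing through by −6 gives the monic gcd k − 10.

k − 10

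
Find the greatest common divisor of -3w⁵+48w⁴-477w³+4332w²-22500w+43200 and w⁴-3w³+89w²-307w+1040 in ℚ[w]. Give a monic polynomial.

w²+w+80

Repeated division with remainder:
  -3w⁵+48w⁴-477w³+4332w²-22500w+43200 = (-3w+39)(w⁴-3w³+89w²-307w+1040) + (-93w³-60w²-7407w+2640)
  w⁴-3w³+89w²-307w+1040 = (-(1/93)w+113/2883)(-93w³-60w²-7407w+2640) + ((11250/961)w²+(11250/961)w+900000/961)
  -93w³-60w²-7407w+2640 = (-(29791/3750)w+10571/3750)((11250/961)w²+(11250/961)w+900000/961) + (0)
Last nonzero remainder: (11250/961)w²+(11250/961)w+900000/961. Dividing through by 11250/961 gives the monic gcd w²+w+80.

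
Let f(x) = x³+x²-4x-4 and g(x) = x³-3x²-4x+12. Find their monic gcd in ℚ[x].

x²-4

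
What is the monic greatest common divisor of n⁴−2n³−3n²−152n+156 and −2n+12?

n−6

Repeated division with remainder:
  n⁴−2n³−3n²−152n+156 = (−(1/2)n³−2n²−(21/2)n+13)(−2n+12) + (0)
Last nonzero remainder: −2n+12. Dividing through by −2 gives the monic gcd n−6.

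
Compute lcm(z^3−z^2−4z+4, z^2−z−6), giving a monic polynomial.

z^4−4z^3−z^2+16z−12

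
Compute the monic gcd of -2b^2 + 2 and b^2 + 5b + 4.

b + 1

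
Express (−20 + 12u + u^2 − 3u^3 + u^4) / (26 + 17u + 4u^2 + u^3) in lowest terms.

(−10 + 11u − 5u^2 + u^3)/(13 + 2u + u^2)

Apply the Euclidean algorithm:
  u^4 − 3u^3 + u^2 + 12u − 20 = (u − 7)(u^3 + 4u^2 + 17u + 26) + (12u^2 + 105u + 162)
  u^3 + 4u^2 + 17u + 26 = ((1/12)u − 19/48)(12u^2 + 105u + 162) + ((721/16)u + 721/8)
  12u^2 + 105u + 162 = ((192/721)u + 1296/721)((721/16)u + 721/8) + (0)
Last nonzero remainder: (721/16)u + 721/8. Dividing through by 721/16 gives the monic gcd u + 2.
Cancel u + 2 from numerator and denominator to get the reduced form.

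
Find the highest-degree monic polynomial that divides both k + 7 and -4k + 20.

1

Repeated division with remainder:
  k + 7 = (-1/4)(-4k + 20) + (12)
  -4k + 20 = (-(1/3)k + 5/3)(12) + (0)
The last nonzero remainder is the constant 12, so the polynomials are coprime and gcd = 1.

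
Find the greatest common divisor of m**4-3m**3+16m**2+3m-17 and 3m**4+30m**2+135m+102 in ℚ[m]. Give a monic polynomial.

m**3-2m**2+14m+17

Repeated division with remainder:
  m**4-3m**3+16m**2+3m-17 = (1/3)(3m**4+30m**2+135m+102) + (-3m**3+6m**2-42m-51)
  3m**4+30m**2+135m+102 = (-m-2)(-3m**3+6m**2-42m-51) + (0)
Last nonzero remainder: -3m**3+6m**2-42m-51. Dividing through by -3 gives the monic gcd m**3-2m**2+14m+17.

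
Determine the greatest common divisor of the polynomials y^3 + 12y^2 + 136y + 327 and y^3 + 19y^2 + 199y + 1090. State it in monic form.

By polynomial division,
  y^3 + 12y^2 + 136y + 327 = (y^3 + 19y^2 + 199y + 1090) + (-7y^2 - 63y - 763)
  y^3 + 19y^2 + 199y + 1090 = (-(1/7)y - 10/7)(-7y^2 - 63y - 763) + (0)
Last nonzero remainder: -7y^2 - 63y - 763. Dividing through by -7 gives the monic gcd y^2 + 9y + 109.

y^2 + 9y + 109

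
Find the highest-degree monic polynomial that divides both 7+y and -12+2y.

1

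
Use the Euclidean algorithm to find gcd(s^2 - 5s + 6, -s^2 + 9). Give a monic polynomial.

s - 3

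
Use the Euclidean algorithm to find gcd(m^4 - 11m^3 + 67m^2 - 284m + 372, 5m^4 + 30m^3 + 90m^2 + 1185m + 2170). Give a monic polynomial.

m^2 - 3m + 31

Euclidean algorithm in ℚ[m]:
  m^4 - 11m^3 + 67m^2 - 284m + 372 = (1/5)(5m^4 + 30m^3 + 90m^2 + 1185m + 2170) + (-17m^3 + 49m^2 - 521m - 62)
  5m^4 + 30m^3 + 90m^2 + 1185m + 2170 = (-(5/17)m - 755/289)(-17m^3 + 49m^2 - 521m - 62) + ((18720/289)m^2 - (56160/289)m + 580320/289)
  -17m^3 + 49m^2 - 521m - 62 = (-(4913/18720)m - 289/9360)((18720/289)m^2 - (56160/289)m + 580320/289) + (0)
Last nonzero remainder: (18720/289)m^2 - (56160/289)m + 580320/289. Dividing through by 18720/289 gives the monic gcd m^2 - 3m + 31.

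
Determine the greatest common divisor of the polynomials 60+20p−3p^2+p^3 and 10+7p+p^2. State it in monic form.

Apply the Euclidean algorithm:
  p^3−3p^2+20p+60 = (p−10)(p^2+7p+10) + (80p+160)
  p^2+7p+10 = ((1/80)p+1/16)(80p+160) + (0)
Last nonzero remainder: 80p+160. Dividing through by 80 gives the monic gcd p+2.

2+p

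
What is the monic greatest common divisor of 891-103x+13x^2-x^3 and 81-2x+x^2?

81-2x+x^2

By polynomial division,
  -x^3+13x^2-103x+891 = (-x+11)(x^2-2x+81) + (0)
The last nonzero remainder x^2-2x+81 is already monic.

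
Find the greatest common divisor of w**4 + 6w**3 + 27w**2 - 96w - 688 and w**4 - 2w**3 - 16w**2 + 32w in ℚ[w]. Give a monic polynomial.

w**2 - 16

Repeated division with remainder:
  w**4 + 6w**3 + 27w**2 - 96w - 688 = (w**4 - 2w**3 - 16w**2 + 32w) + (8w**3 + 43w**2 - 128w - 688)
  w**4 - 2w**3 - 16w**2 + 32w = ((1/8)w - 59/64)(8w**3 + 43w**2 - 128w - 688) + ((2537/64)w**2 - 2537/4)
  8w**3 + 43w**2 - 128w - 688 = ((512/2537)w + 64/59)((2537/64)w**2 - 2537/4) + (0)
Last nonzero remainder: (2537/64)w**2 - 2537/4. Dividing through by 2537/64 gives the monic gcd w**2 - 16.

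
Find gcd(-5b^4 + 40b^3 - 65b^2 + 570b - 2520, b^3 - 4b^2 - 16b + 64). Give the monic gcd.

Repeated division with remainder:
  -5b^4 + 40b^3 - 65b^2 + 570b - 2520 = (-5b + 20)(b^3 - 4b^2 - 16b + 64) + (-65b^2 + 1210b - 3800)
  b^3 - 4b^2 - 16b + 64 = (-(1/65)b - 38/169)(-65b^2 + 1210b - 3800) + ((33396/169)b - 133584/169)
  -65b^2 + 1210b - 3800 = (-(10985/33396)b + 80275/16698)((33396/169)b - 133584/169) + (0)
Last nonzero remainder: (33396/169)b - 133584/169. Dividing through by 33396/169 gives the monic gcd b - 4.

b - 4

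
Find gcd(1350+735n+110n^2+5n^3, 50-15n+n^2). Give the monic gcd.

1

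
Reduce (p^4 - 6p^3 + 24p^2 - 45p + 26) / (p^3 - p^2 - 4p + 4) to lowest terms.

(p^2 - 3p + 13)/(p + 2)

Apply the Euclidean algorithm:
  p^4 - 6p^3 + 24p^2 - 45p + 26 = (p - 5)(p^3 - p^2 - 4p + 4) + (23p^2 - 69p + 46)
  p^3 - p^2 - 4p + 4 = ((1/23)p + 2/23)(23p^2 - 69p + 46) + (0)
Last nonzero remainder: 23p^2 - 69p + 46. Dividing through by 23 gives the monic gcd p^2 - 3p + 2.
Cancel p^2 - 3p + 2 from numerator and denominator to get the reduced form.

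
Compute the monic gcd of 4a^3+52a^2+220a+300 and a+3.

a+3

By polynomial division,
  4a^3+52a^2+220a+300 = (4a^2+40a+100)(a+3) + (0)
The last nonzero remainder a+3 is already monic.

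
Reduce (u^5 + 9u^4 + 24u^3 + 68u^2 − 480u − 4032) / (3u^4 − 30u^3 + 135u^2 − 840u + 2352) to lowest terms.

Euclidean algorithm in ℚ[u]:
  u^5 + 9u^4 + 24u^3 + 68u^2 − 480u − 4032 = ((1/3)u + 19/3)(3u^4 − 30u^3 + 135u^2 − 840u + 2352) + (169u^3 − 507u^2 + 4056u − 18928)
  3u^4 − 30u^3 + 135u^2 − 840u + 2352 = ((3/169)u − 21/169)(169u^3 − 507u^2 + 4056u − 18928) + (0)
Last nonzero remainder: 169u^3 − 507u^2 + 4056u − 18928. Dividing through by 169 gives the monic gcd u^3 − 3u^2 + 24u − 112.
Cancel u^3 − 3u^2 + 24u − 112 from numerator and denominator to get the reduced form.

(u^2 + 12u + 36)/(3u − 21)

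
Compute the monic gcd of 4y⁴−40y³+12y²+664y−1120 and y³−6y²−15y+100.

y²−y−20

Euclidean algorithm in ℚ[y]:
  4y⁴−40y³+12y²+664y−1120 = (4y−16)(y³−6y²−15y+100) + (−24y²+24y+480)
  y³−6y²−15y+100 = (−(1/24)y+5/24)(−24y²+24y+480) + (0)
Last nonzero remainder: −24y²+24y+480. Dividing through by −24 gives the monic gcd y²−y−20.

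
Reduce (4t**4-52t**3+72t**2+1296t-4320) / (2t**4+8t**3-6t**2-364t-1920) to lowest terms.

(2t**2-24t+72)/(t**2+5t+32)

Apply the Euclidean algorithm:
  4t**4-52t**3+72t**2+1296t-4320 = (2)(2t**4+8t**3-6t**2-364t-1920) + (-68t**3+84t**2+2024t-480)
  2t**4+8t**3-6t**2-364t-1920 = (-(1/34)t-89/578)(-68t**3+84t**2+2024t-480) + ((19208/289)t**2-(19208/289)t-576240/289)
  -68t**3+84t**2+2024t-480 = (-(4913/4802)t+578/2401)((19208/289)t**2-(19208/289)t-576240/289) + (0)
Last nonzero remainder: (19208/289)t**2-(19208/289)t-576240/289. Dividing through by 19208/289 gives the monic gcd t**2-t-30.
Cancel t**2-t-30 from numerator and denominator to get the reduced form.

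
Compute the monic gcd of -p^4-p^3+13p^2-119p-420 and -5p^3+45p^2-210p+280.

p^2-7p+28

Euclidean algorithm in ℚ[p]:
  -p^4-p^3+13p^2-119p-420 = ((1/5)p+2)(-5p^3+45p^2-210p+280) + (-35p^2+245p-980)
  -5p^3+45p^2-210p+280 = ((1/7)p-2/7)(-35p^2+245p-980) + (0)
Last nonzero remainder: -35p^2+245p-980. Dividing through by -35 gives the monic gcd p^2-7p+28.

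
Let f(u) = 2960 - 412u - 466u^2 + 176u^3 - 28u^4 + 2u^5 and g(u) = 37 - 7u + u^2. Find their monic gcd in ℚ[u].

37 - 7u + u^2

Apply the Euclidean algorithm:
  2u^5 - 28u^4 + 176u^3 - 466u^2 - 412u + 2960 = (2u^3 - 14u^2 + 4u + 80)(u^2 - 7u + 37) + (0)
The last nonzero remainder u^2 - 7u + 37 is already monic.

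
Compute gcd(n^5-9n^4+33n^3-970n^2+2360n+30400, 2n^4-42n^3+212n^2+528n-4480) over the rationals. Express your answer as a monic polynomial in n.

n^3-14n^2+8n+320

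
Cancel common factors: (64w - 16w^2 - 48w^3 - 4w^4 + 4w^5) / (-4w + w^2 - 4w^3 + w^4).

Repeated division with remainder:
  4w^5 - 4w^4 - 48w^3 - 16w^2 + 64w = (4w + 12)(w^4 - 4w^3 + w^2 - 4w) + (-4w^3 - 12w^2 + 112w)
  w^4 - 4w^3 + w^2 - 4w = (-(1/4)w + 7/4)(-4w^3 - 12w^2 + 112w) + (50w^2 - 200w)
  -4w^3 - 12w^2 + 112w = (-(2/25)w - 14/25)(50w^2 - 200w) + (0)
Last nonzero remainder: 50w^2 - 200w. Dividing through by 50 gives the monic gcd w^2 - 4w.
Cancel w^2 - 4w from numerator and denominator to get the reduced form.

(-16 + 12w^2 + 4w^3)/(1 + w^2)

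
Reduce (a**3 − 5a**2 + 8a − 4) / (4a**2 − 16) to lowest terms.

(a**2 − 3a + 2)/(4a + 8)

By polynomial division,
  a**3 − 5a**2 + 8a − 4 = ((1/4)a − 5/4)(4a**2 − 16) + (12a − 24)
  4a**2 − 16 = ((1/3)a + 2/3)(12a − 24) + (0)
Last nonzero remainder: 12a − 24. Dividing through by 12 gives the monic gcd a − 2.
Cancel a − 2 from numerator and denominator to get the reduced form.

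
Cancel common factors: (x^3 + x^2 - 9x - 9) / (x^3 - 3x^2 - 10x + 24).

Apply the Euclidean algorithm:
  x^3 + x^2 - 9x - 9 = (x^3 - 3x^2 - 10x + 24) + (4x^2 + x - 33)
  x^3 - 3x^2 - 10x + 24 = ((1/4)x - 13/16)(4x^2 + x - 33) + (-(15/16)x - 45/16)
  4x^2 + x - 33 = (-(64/15)x + 176/15)(-(15/16)x - 45/16) + (0)
Last nonzero remainder: -(15/16)x - 45/16. Dividing through by -15/16 gives the monic gcd x + 3.
Cancel x + 3 from numerator and denominator to get the reduced form.

(x^2 - 2x - 3)/(x^2 - 6x + 8)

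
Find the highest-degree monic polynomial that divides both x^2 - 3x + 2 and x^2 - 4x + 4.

x - 2

Euclidean algorithm in ℚ[x]:
  x^2 - 3x + 2 = (x^2 - 4x + 4) + (x - 2)
  x^2 - 4x + 4 = (x - 2)(x - 2) + (0)
The last nonzero remainder x - 2 is already monic.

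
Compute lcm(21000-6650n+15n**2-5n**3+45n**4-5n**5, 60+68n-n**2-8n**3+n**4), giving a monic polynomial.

-8400-9940n-216n**2+1323n**3-18n**4-24n**5-6n**6+n**7

Apply the Euclidean algorithm:
  -5n**5+45n**4-5n**3+15n**2-6650n+21000 = (-5n+5)(n**4-8n**3-n**2+68n+60) + (30n**3+360n**2-6690n+20700)
  n**4-8n**3-n**2+68n+60 = ((1/30)n-2/3)(30n**3+360n**2-6690n+20700) + (462n**2-5082n+13860)
  30n**3+360n**2-6690n+20700 = ((5/77)n+115/77)(462n**2-5082n+13860) + (0)
Last nonzero remainder: 462n**2-5082n+13860. Dividing through by 462 gives the monic gcd n**2-11n+30.
Then lcm(f, g) = f·g / gcd(f, g); expanding and making the result monic gives the answer.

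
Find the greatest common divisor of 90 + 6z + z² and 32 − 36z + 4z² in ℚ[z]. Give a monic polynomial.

1

Euclidean algorithm in ℚ[z]:
  z² + 6z + 90 = (1/4)(4z² − 36z + 32) + (15z + 82)
  4z² − 36z + 32 = ((4/15)z − 868/225)(15z + 82) + (78376/225)
  15z + 82 = ((3375/78376)z + 9225/39188)(78376/225) + (0)
The last nonzero remainder is the constant 78376/225, so the polynomials are coprime and gcd = 1.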